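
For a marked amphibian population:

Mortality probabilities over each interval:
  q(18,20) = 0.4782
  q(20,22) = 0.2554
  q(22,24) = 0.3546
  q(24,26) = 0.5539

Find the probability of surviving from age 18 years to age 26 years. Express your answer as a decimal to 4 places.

The overall survival probability is (1 − 0.4782) × (1 − 0.2554) × (1 − 0.3546) × (1 − 0.5539).
= 0.5218 × 0.7446 × 0.6454 × 0.4461 = 0.111863.

0.1119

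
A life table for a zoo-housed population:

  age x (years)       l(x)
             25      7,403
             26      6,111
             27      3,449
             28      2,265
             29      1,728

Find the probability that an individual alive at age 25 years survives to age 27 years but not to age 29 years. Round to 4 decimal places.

0.2325

This is the probability of reaching 27 but not 29, conditional on being alive at 25: (l(27) − l(29)) / l(25).
= (3,449 − 1,728) / 7,403 = 1,721 / 7,403 = 0.232473.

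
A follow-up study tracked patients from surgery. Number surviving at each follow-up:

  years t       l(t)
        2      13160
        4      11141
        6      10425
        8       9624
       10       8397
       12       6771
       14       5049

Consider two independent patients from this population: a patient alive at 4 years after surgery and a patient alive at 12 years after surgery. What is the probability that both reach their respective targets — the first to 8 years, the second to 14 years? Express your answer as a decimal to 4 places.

p₁ = l(8)/l(4) = 9624/11141 = 0.863836; p₂ = l(14)/l(12) = 5049/6771 = 0.745680.
P(both) = p₁ × p₂ = 0.863836 × 0.745680 = 0.644145.

0.6441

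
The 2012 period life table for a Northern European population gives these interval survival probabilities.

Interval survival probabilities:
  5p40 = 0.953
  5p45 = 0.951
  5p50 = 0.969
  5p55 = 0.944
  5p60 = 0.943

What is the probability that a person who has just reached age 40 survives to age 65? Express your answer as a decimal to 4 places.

0.7818

Chaining the interval survival probabilities: 0.953 × 0.951 × 0.969 × 0.944 × 0.943.
= 0.781773.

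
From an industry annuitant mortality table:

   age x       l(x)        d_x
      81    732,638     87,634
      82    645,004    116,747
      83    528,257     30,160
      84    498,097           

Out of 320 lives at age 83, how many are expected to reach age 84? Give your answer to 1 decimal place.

The relevant probability is 498,097/528,257 = 0.942907.
Expected number = 320 × 0.942907 = 301.7.

301.7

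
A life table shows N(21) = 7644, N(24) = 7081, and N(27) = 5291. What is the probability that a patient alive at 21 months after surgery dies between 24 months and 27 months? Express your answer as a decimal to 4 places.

0.2342

This is the probability of reaching 24 but not 27, conditional on being alive at 21: (N(24) − N(27)) / N(21).
= (7081 − 5291) / 7644 = 1790 / 7644 = 0.234171.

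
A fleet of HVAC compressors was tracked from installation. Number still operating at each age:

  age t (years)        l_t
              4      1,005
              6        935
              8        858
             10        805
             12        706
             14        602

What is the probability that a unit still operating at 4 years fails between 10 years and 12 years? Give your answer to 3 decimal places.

0.099

This is the probability of reaching 10 but not 12, conditional on being operational at 4: (l_10 − l_12) / l_4.
= (805 − 706) / 1,005 = 99 / 1,005 = 0.098507.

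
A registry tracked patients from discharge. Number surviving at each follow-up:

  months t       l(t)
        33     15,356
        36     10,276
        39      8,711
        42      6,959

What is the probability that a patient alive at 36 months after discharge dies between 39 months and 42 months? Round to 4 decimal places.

This is the probability of reaching 39 but not 42, conditional on being alive at 36: (l(39) − l(42)) / l(36).
= (8,711 − 6,959) / 10,276 = 1,752 / 10,276 = 0.170494.

0.1705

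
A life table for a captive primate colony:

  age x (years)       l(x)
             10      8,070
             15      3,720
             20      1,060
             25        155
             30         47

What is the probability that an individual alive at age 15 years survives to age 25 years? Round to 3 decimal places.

The conditional survival probability is l(25)/l(15) = 155/3,720 = 0.041667.

0.042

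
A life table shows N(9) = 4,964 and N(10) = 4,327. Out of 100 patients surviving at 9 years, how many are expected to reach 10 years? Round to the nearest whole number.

The relevant probability is 4,327/4,964 = 0.871676.
Expected number = 100 × 0.871676 = 87.

87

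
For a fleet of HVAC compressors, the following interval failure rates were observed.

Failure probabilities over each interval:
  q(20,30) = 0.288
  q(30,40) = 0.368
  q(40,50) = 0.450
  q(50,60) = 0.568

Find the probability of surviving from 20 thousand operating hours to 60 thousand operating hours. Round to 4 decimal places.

Chaining the interval survival probabilities: (1 − 0.288) × (1 − 0.368) × (1 − 0.450) × (1 − 0.568).
= 0.712 × 0.632 × 0.550 × 0.432 = 0.106916.

0.1069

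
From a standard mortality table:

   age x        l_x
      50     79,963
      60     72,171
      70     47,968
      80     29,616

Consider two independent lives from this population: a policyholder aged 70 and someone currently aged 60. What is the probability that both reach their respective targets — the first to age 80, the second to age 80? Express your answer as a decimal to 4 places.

p₁ = l_80/l_70 = 29,616/47,968 = 0.617412; p₂ = l_80/l_60 = 29,616/72,171 = 0.410359.
P(both) = p₁ × p₂ = 0.617412 × 0.410359 = 0.253361.

0.2534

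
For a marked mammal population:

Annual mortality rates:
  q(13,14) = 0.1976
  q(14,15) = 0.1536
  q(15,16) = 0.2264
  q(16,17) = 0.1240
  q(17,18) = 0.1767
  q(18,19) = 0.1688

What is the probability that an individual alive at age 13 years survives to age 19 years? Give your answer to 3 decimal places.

0.315

P(survive 13→19) = (1 − 0.1976) × (1 − 0.1536) × (1 − 0.2264) × (1 − 0.1240) × (1 − 0.1767) × (1 − 0.1688).
= 0.8024 × 0.8464 × 0.7736 × 0.8760 × 0.8233 × 0.8312 = 0.314957.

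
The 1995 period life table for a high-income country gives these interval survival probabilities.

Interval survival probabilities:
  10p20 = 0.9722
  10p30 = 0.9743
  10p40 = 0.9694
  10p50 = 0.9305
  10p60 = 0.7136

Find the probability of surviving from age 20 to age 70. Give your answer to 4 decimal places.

0.6097

The overall survival probability is 0.9722 × 0.9743 × 0.9694 × 0.9305 × 0.7136.
= 0.609709.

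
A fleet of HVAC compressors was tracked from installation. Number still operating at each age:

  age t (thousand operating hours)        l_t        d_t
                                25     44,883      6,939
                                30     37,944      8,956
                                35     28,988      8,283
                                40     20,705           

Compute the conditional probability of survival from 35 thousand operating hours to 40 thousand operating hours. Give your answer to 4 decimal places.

0.7143

The conditional survival probability is l_40/l_35 = 20,705/28,988 = 0.714261.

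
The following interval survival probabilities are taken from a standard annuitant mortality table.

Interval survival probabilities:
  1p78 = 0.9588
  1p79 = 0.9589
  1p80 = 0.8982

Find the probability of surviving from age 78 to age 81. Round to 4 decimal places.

The overall survival probability is 0.9588 × 0.9589 × 0.8982.
= 0.825799.

0.8258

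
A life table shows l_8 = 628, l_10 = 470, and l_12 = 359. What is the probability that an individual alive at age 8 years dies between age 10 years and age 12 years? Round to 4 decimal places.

This is the probability of reaching 10 but not 12, conditional on being alive at 8: (l_10 − l_12) / l_8.
= (470 − 359) / 628 = 111 / 628 = 0.176752.

0.1768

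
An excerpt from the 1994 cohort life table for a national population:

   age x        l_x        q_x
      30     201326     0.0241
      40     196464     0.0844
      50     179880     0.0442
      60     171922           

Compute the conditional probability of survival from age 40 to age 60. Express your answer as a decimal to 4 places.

The conditional survival probability is l_60/l_40 = 171922/196464 = 0.875081.

0.8751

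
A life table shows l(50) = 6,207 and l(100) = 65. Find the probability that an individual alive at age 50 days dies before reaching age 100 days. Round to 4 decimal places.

P(die before 100 | alive at 50) = 1 − l(100)/l(50) = 1 − 65/6,207 = (6,142)/6,207 = 0.989528.

0.9895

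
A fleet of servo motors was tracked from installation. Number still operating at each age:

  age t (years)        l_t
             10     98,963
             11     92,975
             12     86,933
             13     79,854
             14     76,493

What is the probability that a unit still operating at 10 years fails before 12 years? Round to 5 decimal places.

P(fail before 12 | operational at 10) = 1 − l_12/l_10 = 1 − 86,933/98,963 = (12,030)/98,963 = 0.121561.

0.12156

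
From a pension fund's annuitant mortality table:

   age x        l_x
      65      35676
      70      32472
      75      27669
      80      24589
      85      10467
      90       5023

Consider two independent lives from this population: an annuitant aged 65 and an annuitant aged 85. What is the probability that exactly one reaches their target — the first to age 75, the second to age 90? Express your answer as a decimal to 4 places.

0.5111

p₁ = l_75/l_65 = 27669/35676 = 0.775563; p₂ = l_90/l_85 = 5023/10467 = 0.479889.
P(exactly one) = p₁(1−p₂) + (1−p₁)p₂ = 0.403379 + 0.107705 = 0.511084.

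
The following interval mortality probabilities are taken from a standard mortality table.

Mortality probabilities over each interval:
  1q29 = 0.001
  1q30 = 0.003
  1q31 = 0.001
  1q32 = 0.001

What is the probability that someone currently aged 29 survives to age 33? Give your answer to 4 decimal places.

0.9940

4p29 = (1 − 0.001) × (1 − 0.003) × (1 − 0.001) × (1 − 0.001).
= 0.999 × 0.997 × 0.999 × 0.999 = 0.994012.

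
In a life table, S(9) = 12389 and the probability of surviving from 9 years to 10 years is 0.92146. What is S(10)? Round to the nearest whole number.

11416

S(10) = S(9) × p = 12389 × 0.92146 = 11416.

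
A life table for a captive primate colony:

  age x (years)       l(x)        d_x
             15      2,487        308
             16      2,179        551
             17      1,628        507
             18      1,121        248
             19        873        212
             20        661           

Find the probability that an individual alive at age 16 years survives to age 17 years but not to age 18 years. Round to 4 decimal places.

This is the probability of reaching 17 but not 18, conditional on being alive at 16: (l(17) − l(18)) / l(16).
= (1,628 − 1,121) / 2,179 = 507 / 2,179 = 0.232676.

0.2327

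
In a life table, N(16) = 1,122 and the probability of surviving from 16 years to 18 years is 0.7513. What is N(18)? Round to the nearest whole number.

843

N(18) = N(16) × p = 1,122 × 0.7513 = 843.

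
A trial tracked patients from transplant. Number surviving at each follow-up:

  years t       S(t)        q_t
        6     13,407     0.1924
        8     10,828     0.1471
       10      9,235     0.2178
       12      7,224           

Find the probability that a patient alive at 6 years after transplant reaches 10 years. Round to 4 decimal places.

0.6888

The conditional survival probability is S(10)/S(6) = 9,235/13,407 = 0.688819.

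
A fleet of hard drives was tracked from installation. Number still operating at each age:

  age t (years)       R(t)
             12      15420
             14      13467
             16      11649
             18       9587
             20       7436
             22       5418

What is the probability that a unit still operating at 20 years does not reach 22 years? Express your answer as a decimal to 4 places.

0.2714

P(fail before 22 | operational at 20) = 1 − R(22)/R(20) = 1 − 5418/7436 = (2018)/7436 = 0.271382.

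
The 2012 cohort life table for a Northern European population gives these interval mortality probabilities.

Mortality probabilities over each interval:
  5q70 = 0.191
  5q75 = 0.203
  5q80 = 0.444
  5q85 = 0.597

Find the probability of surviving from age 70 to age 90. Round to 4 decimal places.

0.1445

Chaining the interval survival probabilities: (1 − 0.191) × (1 − 0.203) × (1 − 0.444) × (1 − 0.597).
= 0.809 × 0.797 × 0.556 × 0.403 = 0.144473.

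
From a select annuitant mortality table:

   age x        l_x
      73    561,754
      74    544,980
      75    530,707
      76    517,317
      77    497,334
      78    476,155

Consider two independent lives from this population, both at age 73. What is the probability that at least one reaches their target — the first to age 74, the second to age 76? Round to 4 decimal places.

p₁ = l_74/l_73 = 544,980/561,754 = 0.970140; p₂ = l_76/l_73 = 517,317/561,754 = 0.920896.
P(at least one) = 1 − (1−p₁)(1−p₂) = 1 − 0.029860 × 0.079104 = 0.997638.

0.9976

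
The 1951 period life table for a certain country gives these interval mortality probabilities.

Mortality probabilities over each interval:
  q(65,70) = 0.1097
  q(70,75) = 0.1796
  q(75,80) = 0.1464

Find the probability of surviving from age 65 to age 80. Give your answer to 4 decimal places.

The overall survival probability is (1 − 0.1097) × (1 − 0.1796) × (1 − 0.1464).
= 0.8903 × 0.8204 × 0.8536 = 0.623471.

0.6235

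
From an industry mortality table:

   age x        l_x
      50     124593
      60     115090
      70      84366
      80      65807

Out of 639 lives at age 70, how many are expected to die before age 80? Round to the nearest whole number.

141

The relevant probability is 1 − 65807/84366 = 0.219982.
Expected number = 639 × 0.219982 = 141.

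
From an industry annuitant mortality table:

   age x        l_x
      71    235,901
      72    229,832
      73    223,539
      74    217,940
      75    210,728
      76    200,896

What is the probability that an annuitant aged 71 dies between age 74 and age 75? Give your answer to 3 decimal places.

This is the probability of reaching 74 but not 75, conditional on being alive at 71: (l_74 − l_75) / l_71.
= (217,940 − 210,728) / 235,901 = 7,212 / 235,901 = 0.030572.

0.031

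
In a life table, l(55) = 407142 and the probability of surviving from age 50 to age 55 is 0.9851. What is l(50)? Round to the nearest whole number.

l(50) = l(55) / p = 407142 / 0.9851 = 413300.

413300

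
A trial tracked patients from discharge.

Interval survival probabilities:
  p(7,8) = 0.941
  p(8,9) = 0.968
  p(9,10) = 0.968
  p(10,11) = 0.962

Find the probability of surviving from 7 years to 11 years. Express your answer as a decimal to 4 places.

The overall survival probability is 0.941 × 0.968 × 0.968 × 0.962.
= 0.848233.

0.8482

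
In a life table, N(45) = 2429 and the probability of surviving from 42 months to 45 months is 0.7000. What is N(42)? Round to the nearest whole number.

N(42) = N(45) / p = 2429 / 0.7000 = 3470.

3470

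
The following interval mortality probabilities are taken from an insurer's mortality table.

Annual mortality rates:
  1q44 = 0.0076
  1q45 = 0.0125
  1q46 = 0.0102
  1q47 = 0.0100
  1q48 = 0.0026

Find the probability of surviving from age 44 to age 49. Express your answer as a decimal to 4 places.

0.9578

5p44 = (1 − 0.0076) × (1 − 0.0125) × (1 − 0.0102) × (1 − 0.0100) × (1 − 0.0026).
= 0.9924 × 0.9875 × 0.9898 × 0.9900 × 0.9974 = 0.957802.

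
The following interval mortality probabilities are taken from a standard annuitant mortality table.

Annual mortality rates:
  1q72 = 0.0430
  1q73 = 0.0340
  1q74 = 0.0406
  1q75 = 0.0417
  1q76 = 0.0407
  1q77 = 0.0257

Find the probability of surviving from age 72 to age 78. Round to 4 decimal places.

0.7944

The overall survival probability is (1 − 0.0430) × (1 − 0.0340) × (1 − 0.0406) × (1 − 0.0417) × (1 − 0.0407) × (1 − 0.0257).
= 0.9570 × 0.9660 × 0.9594 × 0.9583 × 0.9593 × 0.9743 = 0.794397.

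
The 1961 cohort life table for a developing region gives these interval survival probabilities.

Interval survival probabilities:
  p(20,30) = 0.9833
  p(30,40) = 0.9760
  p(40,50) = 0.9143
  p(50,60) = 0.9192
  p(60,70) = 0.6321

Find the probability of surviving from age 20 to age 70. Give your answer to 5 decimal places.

Survival from 20 to 70 is the product of surviving each interval: 0.9833 × 0.9760 × 0.9143 × 0.9192 × 0.6321.
= 0.509824.

0.50982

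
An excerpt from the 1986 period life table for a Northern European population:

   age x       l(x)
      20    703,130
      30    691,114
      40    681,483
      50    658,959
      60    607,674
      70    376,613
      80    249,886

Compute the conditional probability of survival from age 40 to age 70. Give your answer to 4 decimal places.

0.5526

The conditional survival probability is l(70)/l(40) = 376,613/681,483 = 0.552637.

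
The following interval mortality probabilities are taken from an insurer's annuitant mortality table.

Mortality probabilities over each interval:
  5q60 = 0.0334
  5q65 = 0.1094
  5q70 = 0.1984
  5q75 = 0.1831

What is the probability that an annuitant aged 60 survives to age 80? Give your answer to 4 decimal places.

The overall survival probability is (1 − 0.0334) × (1 − 0.1094) × (1 − 0.1984) × (1 − 0.1831).
= 0.9666 × 0.8906 × 0.8016 × 0.8169 = 0.563710.

0.5637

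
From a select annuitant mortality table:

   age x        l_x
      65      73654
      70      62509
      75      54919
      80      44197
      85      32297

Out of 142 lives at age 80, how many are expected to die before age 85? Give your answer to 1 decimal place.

38.2

The relevant probability is 1 − 32297/44197 = 0.269249.
Expected number = 142 × 0.269249 = 38.2.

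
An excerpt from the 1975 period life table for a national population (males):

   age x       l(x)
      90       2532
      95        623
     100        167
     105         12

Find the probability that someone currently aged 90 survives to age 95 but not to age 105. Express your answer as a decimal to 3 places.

0.241

This is the probability of reaching 95 but not 105, conditional on being alive at 90: (l(95) − l(105)) / l(90).
= (623 − 12) / 2532 = 611 / 2532 = 0.241311.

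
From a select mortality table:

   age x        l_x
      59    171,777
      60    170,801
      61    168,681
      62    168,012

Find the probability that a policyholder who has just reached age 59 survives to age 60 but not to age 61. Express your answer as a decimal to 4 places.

0.0123

This is the probability of reaching 60 but not 61, conditional on being alive at 59: (l_60 − l_61) / l_59.
= (170,801 − 168,681) / 171,777 = 2,120 / 171,777 = 0.012342.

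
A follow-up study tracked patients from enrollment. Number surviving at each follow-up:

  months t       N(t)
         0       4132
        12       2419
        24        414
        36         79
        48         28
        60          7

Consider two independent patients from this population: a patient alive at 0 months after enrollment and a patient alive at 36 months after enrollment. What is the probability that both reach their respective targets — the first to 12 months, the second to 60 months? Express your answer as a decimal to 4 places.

p₁ = N(12)/N(0) = 2419/4132 = 0.585431; p₂ = N(60)/N(36) = 7/79 = 0.088608.
P(both) = p₁ × p₂ = 0.585431 × 0.088608 = 0.051874.

0.0519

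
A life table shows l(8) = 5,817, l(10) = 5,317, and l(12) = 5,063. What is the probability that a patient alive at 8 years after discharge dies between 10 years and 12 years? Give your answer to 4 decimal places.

0.0437

This is the probability of reaching 10 but not 12, conditional on being alive at 8: (l(10) − l(12)) / l(8).
= (5,317 − 5,063) / 5,817 = 254 / 5,817 = 0.043665.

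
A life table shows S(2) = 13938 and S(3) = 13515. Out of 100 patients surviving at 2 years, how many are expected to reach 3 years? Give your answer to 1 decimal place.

The relevant probability is 13515/13938 = 0.969651.
Expected number = 100 × 0.969651 = 97.0.

97.0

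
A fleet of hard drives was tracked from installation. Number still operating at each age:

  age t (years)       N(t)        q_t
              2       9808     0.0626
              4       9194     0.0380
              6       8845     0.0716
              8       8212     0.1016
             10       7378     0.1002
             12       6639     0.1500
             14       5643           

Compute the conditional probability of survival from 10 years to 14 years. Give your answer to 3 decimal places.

The conditional survival probability is N(14)/N(10) = 5643/7378 = 0.764841.

0.765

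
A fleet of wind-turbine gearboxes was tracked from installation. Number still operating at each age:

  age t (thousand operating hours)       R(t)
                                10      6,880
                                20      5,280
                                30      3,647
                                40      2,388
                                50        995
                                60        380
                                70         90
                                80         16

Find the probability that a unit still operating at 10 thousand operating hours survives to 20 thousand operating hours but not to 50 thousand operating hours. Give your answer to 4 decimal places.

This is the probability of reaching 20 but not 50, conditional on being operational at 10: (R(20) − R(50)) / R(10).
= (5,280 − 995) / 6,880 = 4,285 / 6,880 = 0.622820.

0.6228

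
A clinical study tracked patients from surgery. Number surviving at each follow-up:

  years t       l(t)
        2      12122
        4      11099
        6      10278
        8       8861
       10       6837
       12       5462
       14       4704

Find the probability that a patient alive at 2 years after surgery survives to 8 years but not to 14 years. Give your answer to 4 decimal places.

This is the probability of reaching 8 but not 14, conditional on being alive at 2: (l(8) − l(14)) / l(2).
= (8861 − 4704) / 12122 = 4157 / 12122 = 0.342930.

0.3429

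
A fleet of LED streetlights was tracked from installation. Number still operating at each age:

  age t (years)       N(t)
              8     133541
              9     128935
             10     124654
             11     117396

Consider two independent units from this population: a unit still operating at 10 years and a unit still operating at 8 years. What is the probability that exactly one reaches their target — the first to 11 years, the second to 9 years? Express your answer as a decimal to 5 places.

p₁ = N(11)/N(10) = 117396/124654 = 0.941775; p₂ = N(9)/N(8) = 128935/133541 = 0.965509.
P(exactly one) = p₁(1−p₂) + (1−p₁)p₂ = 0.032483 + 0.056217 = 0.088700.

0.08870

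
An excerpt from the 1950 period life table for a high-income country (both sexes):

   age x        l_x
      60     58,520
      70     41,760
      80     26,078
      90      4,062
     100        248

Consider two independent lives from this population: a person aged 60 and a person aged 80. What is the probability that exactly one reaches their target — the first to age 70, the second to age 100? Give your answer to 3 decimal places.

p₁ = l_70/l_60 = 41,760/58,520 = 0.713602; p₂ = l_100/l_80 = 248/26,078 = 0.009510.
P(exactly one) = p₁(1−p₂) + (1−p₁)p₂ = 0.706816 + 0.002724 = 0.709539.

0.710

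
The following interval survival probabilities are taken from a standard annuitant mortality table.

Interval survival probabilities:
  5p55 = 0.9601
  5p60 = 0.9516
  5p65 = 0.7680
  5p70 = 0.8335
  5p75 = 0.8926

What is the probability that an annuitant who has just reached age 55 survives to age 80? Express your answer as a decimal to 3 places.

0.522

Survival from 55 to 80 is the product of surviving each interval: 0.9601 × 0.9516 × 0.7680 × 0.8335 × 0.8926.
= 0.522029.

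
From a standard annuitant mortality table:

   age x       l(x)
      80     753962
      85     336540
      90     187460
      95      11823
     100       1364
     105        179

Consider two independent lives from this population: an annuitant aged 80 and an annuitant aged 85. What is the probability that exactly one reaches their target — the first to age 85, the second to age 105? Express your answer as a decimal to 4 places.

p₁ = l(85)/l(80) = 336540/753962 = 0.446362; p₂ = l(105)/l(85) = 179/336540 = 0.000532.
P(exactly one) = p₁(1−p₂) + (1−p₁)p₂ = 0.446125 + 0.000295 = 0.446419.

0.4464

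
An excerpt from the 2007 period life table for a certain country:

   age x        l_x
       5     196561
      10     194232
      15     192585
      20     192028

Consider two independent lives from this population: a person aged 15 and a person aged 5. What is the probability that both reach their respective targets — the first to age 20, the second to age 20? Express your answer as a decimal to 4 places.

p₁ = l_20/l_15 = 192028/192585 = 0.997108; p₂ = l_20/l_5 = 192028/196561 = 0.976938.
P(both) = p₁ × p₂ = 0.997108 × 0.976938 = 0.974113.

0.9741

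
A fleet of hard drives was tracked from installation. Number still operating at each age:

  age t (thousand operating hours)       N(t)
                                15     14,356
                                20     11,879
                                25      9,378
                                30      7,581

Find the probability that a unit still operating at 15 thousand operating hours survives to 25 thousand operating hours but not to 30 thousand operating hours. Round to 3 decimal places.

0.125

This is the probability of reaching 25 but not 30, conditional on being operational at 15: (N(25) − N(30)) / N(15).
= (9,378 − 7,581) / 14,356 = 1,797 / 14,356 = 0.125174.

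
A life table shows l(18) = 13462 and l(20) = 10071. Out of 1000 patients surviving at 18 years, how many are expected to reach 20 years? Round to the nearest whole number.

748

The relevant probability is 10071/13462 = 0.748106.
Expected number = 1000 × 0.748106 = 748.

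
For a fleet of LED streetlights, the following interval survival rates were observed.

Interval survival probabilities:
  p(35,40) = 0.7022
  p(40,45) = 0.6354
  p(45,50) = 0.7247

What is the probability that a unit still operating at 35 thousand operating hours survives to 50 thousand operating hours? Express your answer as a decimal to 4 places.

0.3233

Survival from 35 to 50 is the product of surviving each interval: 0.7022 × 0.6354 × 0.7247.
= 0.323345.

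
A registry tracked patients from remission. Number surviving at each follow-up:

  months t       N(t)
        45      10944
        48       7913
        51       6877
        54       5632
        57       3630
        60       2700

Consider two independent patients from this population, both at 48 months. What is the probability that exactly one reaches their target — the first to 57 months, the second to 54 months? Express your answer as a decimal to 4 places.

p₁ = N(57)/N(48) = 3630/7913 = 0.458739; p₂ = N(54)/N(48) = 5632/7913 = 0.711740.
P(exactly one) = p₁(1−p₂) + (1−p₁)p₂ = 0.132236 + 0.385237 = 0.517473.

0.5175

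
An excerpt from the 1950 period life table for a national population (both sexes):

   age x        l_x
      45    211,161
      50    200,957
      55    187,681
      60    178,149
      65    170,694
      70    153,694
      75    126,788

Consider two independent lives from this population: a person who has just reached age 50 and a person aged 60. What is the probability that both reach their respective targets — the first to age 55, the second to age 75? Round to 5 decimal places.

0.66468

p₁ = l_55/l_50 = 187,681/200,957 = 0.933936; p₂ = l_75/l_60 = 126,788/178,149 = 0.711696.
P(both) = p₁ × p₂ = 0.933936 × 0.711696 = 0.664679.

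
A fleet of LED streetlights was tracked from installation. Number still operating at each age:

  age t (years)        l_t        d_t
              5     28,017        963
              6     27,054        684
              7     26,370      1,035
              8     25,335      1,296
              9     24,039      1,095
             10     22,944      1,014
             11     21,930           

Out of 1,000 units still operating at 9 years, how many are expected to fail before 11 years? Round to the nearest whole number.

88

The relevant probability is 1 − 21,930/24,039 = 0.087732.
Expected number = 1,000 × 0.087732 = 88.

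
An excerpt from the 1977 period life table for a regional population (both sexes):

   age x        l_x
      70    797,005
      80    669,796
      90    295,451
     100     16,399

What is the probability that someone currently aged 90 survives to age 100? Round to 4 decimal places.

We want 10p90 = l_100/l_90.
The conditional survival probability is l_100/l_90 = 16,399/295,451 = 0.055505.

0.0555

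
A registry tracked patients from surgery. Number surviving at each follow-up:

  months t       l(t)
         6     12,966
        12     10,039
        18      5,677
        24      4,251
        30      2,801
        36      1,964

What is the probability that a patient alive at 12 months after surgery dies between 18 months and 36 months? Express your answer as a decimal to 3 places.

This is the probability of reaching 18 but not 36, conditional on being alive at 12: (l(18) − l(36)) / l(12).
= (5,677 − 1,964) / 10,039 = 3,713 / 10,039 = 0.369858.

0.370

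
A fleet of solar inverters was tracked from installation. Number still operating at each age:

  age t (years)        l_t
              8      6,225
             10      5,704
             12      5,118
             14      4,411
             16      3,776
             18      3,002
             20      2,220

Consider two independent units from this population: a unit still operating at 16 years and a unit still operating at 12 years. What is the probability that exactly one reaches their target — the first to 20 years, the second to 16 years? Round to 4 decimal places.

p₁ = l_20/l_16 = 2,220/3,776 = 0.587924; p₂ = l_16/l_12 = 3,776/5,118 = 0.737788.
P(exactly one) = p₁(1−p₂) + (1−p₁)p₂ = 0.154161 + 0.304025 = 0.458185.

0.4582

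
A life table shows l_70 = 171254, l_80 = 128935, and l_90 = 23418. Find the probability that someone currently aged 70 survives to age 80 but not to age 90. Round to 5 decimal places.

We want 10|10q70 = (l_80 − l_90)/l_70.
This is the probability of reaching 80 but not 90, conditional on being alive at 70: (l_80 − l_90) / l_70.
= (128935 − 23418) / 171254 = 105517 / 171254 = 0.616143.

0.61614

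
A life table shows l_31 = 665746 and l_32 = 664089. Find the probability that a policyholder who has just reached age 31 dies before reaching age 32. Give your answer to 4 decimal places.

P(die before 32 | alive at 31) = 1 − l_32/l_31 = 1 − 664089/665746 = (1657)/665746 = 0.002489.

0.0025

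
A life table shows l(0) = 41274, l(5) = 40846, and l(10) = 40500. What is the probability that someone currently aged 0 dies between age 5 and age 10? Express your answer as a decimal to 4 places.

0.0084

This is the probability of reaching 5 but not 10, conditional on being alive at 0: (l(5) − l(10)) / l(0).
= (40846 − 40500) / 41274 = 346 / 41274 = 0.008383.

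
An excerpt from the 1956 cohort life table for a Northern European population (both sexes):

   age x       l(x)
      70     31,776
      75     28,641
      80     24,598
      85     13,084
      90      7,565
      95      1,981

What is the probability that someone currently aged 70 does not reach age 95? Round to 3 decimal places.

P(die before 95 | alive at 70) = 1 − l(95)/l(70) = 1 − 1,981/31,776 = (29,795)/31,776 = 0.937657.

0.938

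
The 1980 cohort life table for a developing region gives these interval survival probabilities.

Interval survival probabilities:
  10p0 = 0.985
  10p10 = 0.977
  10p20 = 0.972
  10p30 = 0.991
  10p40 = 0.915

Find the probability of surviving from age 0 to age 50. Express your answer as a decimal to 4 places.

50p0 = 0.985 × 0.977 × 0.972 × 0.991 × 0.915.
= 0.848187.

0.8482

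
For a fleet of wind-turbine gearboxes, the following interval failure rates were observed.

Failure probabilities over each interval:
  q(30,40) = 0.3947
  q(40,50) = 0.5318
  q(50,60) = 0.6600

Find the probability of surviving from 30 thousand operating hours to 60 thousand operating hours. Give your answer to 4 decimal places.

Survival from 30 to 60 is the product of surviving each interval: (1 − 0.3947) × (1 − 0.5318) × (1 − 0.6600).
= 0.6053 × 0.4682 × 0.3400 = 0.096356.

0.0964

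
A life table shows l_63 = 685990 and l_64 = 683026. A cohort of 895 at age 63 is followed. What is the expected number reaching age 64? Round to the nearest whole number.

The relevant probability is 683026/685990 = 0.995679.
Expected number = 895 × 0.995679 = 891.

891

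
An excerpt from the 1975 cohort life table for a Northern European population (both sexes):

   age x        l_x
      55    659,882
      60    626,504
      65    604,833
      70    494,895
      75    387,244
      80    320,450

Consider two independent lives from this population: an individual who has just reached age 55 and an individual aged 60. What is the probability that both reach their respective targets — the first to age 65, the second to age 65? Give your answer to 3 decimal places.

p₁ = l_65/l_55 = 604,833/659,882 = 0.916578; p₂ = l_65/l_60 = 604,833/626,504 = 0.965410.
P(both) = p₁ × p₂ = 0.916578 × 0.965410 = 0.884874.

0.885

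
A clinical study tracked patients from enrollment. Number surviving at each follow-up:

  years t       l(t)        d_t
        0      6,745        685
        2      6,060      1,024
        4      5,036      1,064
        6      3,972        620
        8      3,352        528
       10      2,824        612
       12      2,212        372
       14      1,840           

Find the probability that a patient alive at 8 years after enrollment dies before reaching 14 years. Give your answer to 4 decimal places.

0.4511

P(die before 14 | alive at 8) = 1 − l(14)/l(8) = 1 − 1,840/3,352 = (1,512)/3,352 = 0.451074.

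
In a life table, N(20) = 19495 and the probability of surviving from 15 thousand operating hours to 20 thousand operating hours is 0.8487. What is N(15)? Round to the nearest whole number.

N(15) = N(20) / p = 19495 / 0.8487 = 22970.

22970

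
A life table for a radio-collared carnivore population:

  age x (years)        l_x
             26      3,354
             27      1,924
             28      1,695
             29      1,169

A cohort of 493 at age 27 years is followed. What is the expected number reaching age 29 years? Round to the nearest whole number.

The relevant probability is 1,169/1,924 = 0.607588.
Expected number = 493 × 0.607588 = 300.

300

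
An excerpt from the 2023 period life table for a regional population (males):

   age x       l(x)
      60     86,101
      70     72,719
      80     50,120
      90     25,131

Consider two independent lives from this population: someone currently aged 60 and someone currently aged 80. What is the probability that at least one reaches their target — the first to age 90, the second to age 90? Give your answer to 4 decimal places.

0.6469

p₁ = l(90)/l(60) = 25,131/86,101 = 0.291878; p₂ = l(90)/l(80) = 25,131/50,120 = 0.501417.
P(at least one) = 1 − (1−p₁)(1−p₂) = 1 − 0.708122 × 0.498583 = 0.646942.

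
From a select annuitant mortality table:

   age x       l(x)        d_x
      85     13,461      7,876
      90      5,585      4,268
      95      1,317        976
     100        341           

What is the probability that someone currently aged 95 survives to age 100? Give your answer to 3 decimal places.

0.259

The conditional survival probability is l(100)/l(95) = 341/1,317 = 0.258922.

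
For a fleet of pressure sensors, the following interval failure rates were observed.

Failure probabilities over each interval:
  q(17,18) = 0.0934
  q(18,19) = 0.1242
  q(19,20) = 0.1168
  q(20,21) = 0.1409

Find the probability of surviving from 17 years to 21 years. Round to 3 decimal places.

0.602

Survival from 17 to 21 is the product of surviving each interval: (1 − 0.0934) × (1 − 0.1242) × (1 − 0.1168) × (1 − 0.1409).
= 0.9066 × 0.8758 × 0.8832 × 0.8591 = 0.602453.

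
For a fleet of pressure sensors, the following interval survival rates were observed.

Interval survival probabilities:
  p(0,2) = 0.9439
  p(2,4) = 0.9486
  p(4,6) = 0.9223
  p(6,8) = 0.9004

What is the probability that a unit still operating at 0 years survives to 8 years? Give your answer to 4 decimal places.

0.7436

Survival from 0 to 8 is the product of surviving each interval: 0.9439 × 0.9486 × 0.9223 × 0.9004.
= 0.743561.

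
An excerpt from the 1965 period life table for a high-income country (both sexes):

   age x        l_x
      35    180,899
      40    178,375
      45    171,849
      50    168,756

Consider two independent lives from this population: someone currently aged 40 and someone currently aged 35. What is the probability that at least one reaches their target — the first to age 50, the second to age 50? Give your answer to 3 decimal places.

0.996

p₁ = l_50/l_40 = 168,756/178,375 = 0.946074; p₂ = l_50/l_35 = 168,756/180,899 = 0.932874.
P(at least one) = 1 − (1−p₁)(1−p₂) = 1 − 0.053926 × 0.067126 = 0.996380.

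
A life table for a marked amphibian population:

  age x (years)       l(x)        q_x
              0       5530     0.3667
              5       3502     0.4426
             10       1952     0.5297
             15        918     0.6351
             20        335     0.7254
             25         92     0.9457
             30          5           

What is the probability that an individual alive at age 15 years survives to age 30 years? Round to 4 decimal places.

0.0054

The conditional survival probability is l(30)/l(15) = 5/918 = 0.005447.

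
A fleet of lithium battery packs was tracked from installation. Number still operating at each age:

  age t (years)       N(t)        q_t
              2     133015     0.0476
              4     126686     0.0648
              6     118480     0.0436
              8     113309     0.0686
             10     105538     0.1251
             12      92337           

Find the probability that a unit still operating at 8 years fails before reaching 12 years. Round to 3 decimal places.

P(fail before 12 | operational at 8) = 1 − N(12)/N(8) = 1 − 92337/113309 = (20972)/113309 = 0.185087.

0.185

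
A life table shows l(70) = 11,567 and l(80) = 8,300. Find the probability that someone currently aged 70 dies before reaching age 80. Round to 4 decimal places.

P(die before 80 | alive at 70) = 1 − l(80)/l(70) = 1 − 8,300/11,567 = (3,267)/11,567 = 0.282441.

0.2824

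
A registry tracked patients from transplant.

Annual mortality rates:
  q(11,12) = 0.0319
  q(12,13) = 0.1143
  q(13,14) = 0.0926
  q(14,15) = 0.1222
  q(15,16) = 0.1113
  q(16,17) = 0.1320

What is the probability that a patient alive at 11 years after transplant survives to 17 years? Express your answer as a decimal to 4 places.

0.5268

P(survive 11→17) = (1 − 0.0319) × (1 − 0.1143) × (1 − 0.0926) × (1 − 0.1222) × (1 − 0.1113) × (1 − 0.1320).
= 0.9681 × 0.8857 × 0.9074 × 0.8778 × 0.8887 × 0.8680 = 0.526837.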